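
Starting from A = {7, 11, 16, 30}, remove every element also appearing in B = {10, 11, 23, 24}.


A \ B = elements in A but not in B
A = {7, 11, 16, 30}
B = {10, 11, 23, 24}
Remove from A any elements in B
A \ B = {7, 16, 30}

A \ B = {7, 16, 30}


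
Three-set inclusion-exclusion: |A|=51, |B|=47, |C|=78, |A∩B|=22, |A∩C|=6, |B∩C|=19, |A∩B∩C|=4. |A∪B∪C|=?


|A∪B∪C| = |A|+|B|+|C| - |A∩B|-|A∩C|-|B∩C| + |A∩B∩C|
= 51+47+78 - 22-6-19 + 4
= 176 - 47 + 4
= 133

|A ∪ B ∪ C| = 133


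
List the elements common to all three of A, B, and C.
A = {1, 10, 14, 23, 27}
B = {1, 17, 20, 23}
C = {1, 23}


A ∩ B = {1, 23}
(A ∩ B) ∩ C = {1, 23}

A ∩ B ∩ C = {1, 23}


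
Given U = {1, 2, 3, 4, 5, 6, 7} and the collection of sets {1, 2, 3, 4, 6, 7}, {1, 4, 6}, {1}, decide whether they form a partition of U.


A partition requires: (1) non-empty parts, (2) pairwise disjoint, (3) union = U
Parts: {1, 2, 3, 4, 6, 7}, {1, 4, 6}, {1}
Union of parts: {1, 2, 3, 4, 6, 7}
U = {1, 2, 3, 4, 5, 6, 7}
All non-empty? True
Pairwise disjoint? False
Covers U? False

No, not a valid partition


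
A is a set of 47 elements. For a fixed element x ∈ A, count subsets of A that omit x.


Subsets of A avoiding x are subsets of A \ {x}, which has 46 elements.
Count = 2^(n-1) = 2^46
= 70368744177664

Number of subsets avoiding x = 70368744177664


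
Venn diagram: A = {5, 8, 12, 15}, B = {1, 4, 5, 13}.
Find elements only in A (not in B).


A = {5, 8, 12, 15}
B = {1, 4, 5, 13}
Region: only in A (not in B)
Elements: {8, 12, 15}

Elements only in A (not in B): {8, 12, 15}


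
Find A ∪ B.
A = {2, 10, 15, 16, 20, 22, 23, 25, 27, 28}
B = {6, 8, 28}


A ∪ B = all elements in A or B (or both)
A = {2, 10, 15, 16, 20, 22, 23, 25, 27, 28}
B = {6, 8, 28}
A ∪ B = {2, 6, 8, 10, 15, 16, 20, 22, 23, 25, 27, 28}

A ∪ B = {2, 6, 8, 10, 15, 16, 20, 22, 23, 25, 27, 28}


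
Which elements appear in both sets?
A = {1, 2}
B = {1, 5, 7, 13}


A ∩ B = elements in both A and B
A = {1, 2}
B = {1, 5, 7, 13}
A ∩ B = {1}

A ∩ B = {1}


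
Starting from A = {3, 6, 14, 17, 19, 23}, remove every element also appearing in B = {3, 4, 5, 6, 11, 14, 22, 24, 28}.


A \ B = elements in A but not in B
A = {3, 6, 14, 17, 19, 23}
B = {3, 4, 5, 6, 11, 14, 22, 24, 28}
Remove from A any elements in B
A \ B = {17, 19, 23}

A \ B = {17, 19, 23}


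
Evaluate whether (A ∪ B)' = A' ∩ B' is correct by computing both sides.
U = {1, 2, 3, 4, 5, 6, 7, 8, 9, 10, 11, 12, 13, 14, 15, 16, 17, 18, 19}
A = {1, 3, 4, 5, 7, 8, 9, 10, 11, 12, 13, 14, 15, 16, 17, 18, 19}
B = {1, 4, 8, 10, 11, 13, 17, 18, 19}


LHS: A ∪ B = {1, 3, 4, 5, 7, 8, 9, 10, 11, 12, 13, 14, 15, 16, 17, 18, 19}
(A ∪ B)' = U \ (A ∪ B) = {2, 6}
A' = {2, 6}, B' = {2, 3, 5, 6, 7, 9, 12, 14, 15, 16}
Claimed RHS: A' ∩ B' = {2, 6}
Identity is VALID: LHS = RHS = {2, 6} ✓

Identity is valid. (A ∪ B)' = A' ∩ B' = {2, 6}


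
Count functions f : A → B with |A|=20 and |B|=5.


Each of |A| = 20 inputs maps to any of |B| = 5 outputs.
# functions = |B|^|A| = 5^20
= 95367431640625

Number of functions = 95367431640625


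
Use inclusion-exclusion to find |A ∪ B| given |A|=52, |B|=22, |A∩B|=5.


|A ∪ B| = |A| + |B| - |A ∩ B|
= 52 + 22 - 5
= 69

|A ∪ B| = 69


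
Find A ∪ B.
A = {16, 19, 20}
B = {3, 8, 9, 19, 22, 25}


A ∪ B = all elements in A or B (or both)
A = {16, 19, 20}
B = {3, 8, 9, 19, 22, 25}
A ∪ B = {3, 8, 9, 16, 19, 20, 22, 25}

A ∪ B = {3, 8, 9, 16, 19, 20, 22, 25}


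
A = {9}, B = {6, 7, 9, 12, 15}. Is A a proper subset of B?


A ⊂ B requires: A ⊆ B AND A ≠ B.
A ⊆ B? Yes
A = B? No
A ⊂ B: Yes (A is a proper subset of B)

Yes, A ⊂ B


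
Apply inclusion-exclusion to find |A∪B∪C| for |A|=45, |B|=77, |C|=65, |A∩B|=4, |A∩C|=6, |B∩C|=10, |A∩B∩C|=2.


|A∪B∪C| = |A|+|B|+|C| - |A∩B|-|A∩C|-|B∩C| + |A∩B∩C|
= 45+77+65 - 4-6-10 + 2
= 187 - 20 + 2
= 169

|A ∪ B ∪ C| = 169


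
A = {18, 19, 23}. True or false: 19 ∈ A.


A = {18, 19, 23}
Checking if 19 is in A
19 is in A → True

19 ∈ A


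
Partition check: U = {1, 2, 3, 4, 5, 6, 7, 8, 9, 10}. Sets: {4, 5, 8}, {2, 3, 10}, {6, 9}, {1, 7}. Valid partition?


A partition requires: (1) non-empty parts, (2) pairwise disjoint, (3) union = U
Parts: {4, 5, 8}, {2, 3, 10}, {6, 9}, {1, 7}
Union of parts: {1, 2, 3, 4, 5, 6, 7, 8, 9, 10}
U = {1, 2, 3, 4, 5, 6, 7, 8, 9, 10}
All non-empty? True
Pairwise disjoint? True
Covers U? True

Yes, valid partition


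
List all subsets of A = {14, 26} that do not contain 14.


A subset of A that omits 14 is a subset of A \ {14}, so there are 2^(n-1) = 2^1 = 2 of them.
Subsets excluding 14: ∅, {26}

Subsets excluding 14 (2 total): ∅, {26}


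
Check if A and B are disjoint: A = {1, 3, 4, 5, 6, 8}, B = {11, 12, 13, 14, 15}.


Disjoint means A ∩ B = ∅.
A ∩ B = ∅
A ∩ B = ∅, so A and B are disjoint.

Yes, A and B are disjoint


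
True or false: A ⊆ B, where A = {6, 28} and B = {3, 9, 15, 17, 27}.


A ⊆ B means every element of A is in B.
Elements in A not in B: {6, 28}
So A ⊄ B.

No, A ⊄ B


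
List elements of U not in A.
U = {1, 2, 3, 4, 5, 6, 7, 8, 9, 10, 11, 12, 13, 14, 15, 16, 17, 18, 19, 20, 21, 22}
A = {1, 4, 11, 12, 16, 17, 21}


Aᶜ = U \ A = elements in U but not in A
U = {1, 2, 3, 4, 5, 6, 7, 8, 9, 10, 11, 12, 13, 14, 15, 16, 17, 18, 19, 20, 21, 22}
A = {1, 4, 11, 12, 16, 17, 21}
Aᶜ = {2, 3, 5, 6, 7, 8, 9, 10, 13, 14, 15, 18, 19, 20, 22}

Aᶜ = {2, 3, 5, 6, 7, 8, 9, 10, 13, 14, 15, 18, 19, 20, 22}


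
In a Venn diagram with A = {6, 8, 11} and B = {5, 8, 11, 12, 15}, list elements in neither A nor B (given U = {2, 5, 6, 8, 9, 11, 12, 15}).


A = {6, 8, 11}
B = {5, 8, 11, 12, 15}
Region: in neither A nor B (given U = {2, 5, 6, 8, 9, 11, 12, 15})
Elements: {2, 9}

Elements in neither A nor B (given U = {2, 5, 6, 8, 9, 11, 12, 15}): {2, 9}


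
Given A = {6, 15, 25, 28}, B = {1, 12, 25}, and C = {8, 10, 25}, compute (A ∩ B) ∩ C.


A ∩ B = {25}
(A ∩ B) ∩ C = {25}

A ∩ B ∩ C = {25}


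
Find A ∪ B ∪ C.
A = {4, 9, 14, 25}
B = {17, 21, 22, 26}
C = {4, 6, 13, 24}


A ∪ B = {4, 9, 14, 17, 21, 22, 25, 26}
(A ∪ B) ∪ C = {4, 6, 9, 13, 14, 17, 21, 22, 24, 25, 26}

A ∪ B ∪ C = {4, 6, 9, 13, 14, 17, 21, 22, 24, 25, 26}


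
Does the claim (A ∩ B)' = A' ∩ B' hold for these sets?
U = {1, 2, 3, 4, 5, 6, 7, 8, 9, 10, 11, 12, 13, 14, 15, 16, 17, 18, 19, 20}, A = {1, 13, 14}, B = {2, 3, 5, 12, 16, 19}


LHS: A ∩ B = ∅
(A ∩ B)' = U \ (A ∩ B) = {1, 2, 3, 4, 5, 6, 7, 8, 9, 10, 11, 12, 13, 14, 15, 16, 17, 18, 19, 20}
A' = {2, 3, 4, 5, 6, 7, 8, 9, 10, 11, 12, 15, 16, 17, 18, 19, 20}, B' = {1, 4, 6, 7, 8, 9, 10, 11, 13, 14, 15, 17, 18, 20}
Claimed RHS: A' ∩ B' = {4, 6, 7, 8, 9, 10, 11, 15, 17, 18, 20}
Identity is INVALID: LHS = {1, 2, 3, 4, 5, 6, 7, 8, 9, 10, 11, 12, 13, 14, 15, 16, 17, 18, 19, 20} but the RHS claimed here equals {4, 6, 7, 8, 9, 10, 11, 15, 17, 18, 20}. The correct form is (A ∩ B)' = A' ∪ B'.

Identity is invalid: (A ∩ B)' = {1, 2, 3, 4, 5, 6, 7, 8, 9, 10, 11, 12, 13, 14, 15, 16, 17, 18, 19, 20} but A' ∩ B' = {4, 6, 7, 8, 9, 10, 11, 15, 17, 18, 20}. The correct De Morgan law is (A ∩ B)' = A' ∪ B'.


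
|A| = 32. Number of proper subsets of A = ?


Total subsets = 2^n = 2^32 = 4294967296
Proper subsets exclude the set itself: 2^n - 1
= 4294967296 - 1
= 4294967295

Number of proper subsets = 4294967295


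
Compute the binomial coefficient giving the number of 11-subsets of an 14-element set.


C(n,k) = n! / (k!(n-k)!)
C(14,11) = 14! / (11!3!)
= 364

C(14,11) = 364


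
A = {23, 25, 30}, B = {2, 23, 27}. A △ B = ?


A △ B = (A \ B) ∪ (B \ A) = elements in exactly one of A or B
A \ B = {25, 30}
B \ A = {2, 27}
A △ B = {2, 25, 27, 30}

A △ B = {2, 25, 27, 30}


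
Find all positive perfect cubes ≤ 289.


Checking each candidate:
Condition: positive perfect cubes ≤ 289
Result = {1, 8, 27, 64, 125, 216}

{1, 8, 27, 64, 125, 216}


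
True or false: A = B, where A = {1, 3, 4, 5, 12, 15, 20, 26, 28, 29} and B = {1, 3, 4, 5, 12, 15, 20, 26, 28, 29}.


Two sets are equal iff they have exactly the same elements.
A = {1, 3, 4, 5, 12, 15, 20, 26, 28, 29}
B = {1, 3, 4, 5, 12, 15, 20, 26, 28, 29}
Same elements → A = B

Yes, A = B


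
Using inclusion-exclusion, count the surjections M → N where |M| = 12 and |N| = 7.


n = |M| = 12, k = |N| = 7. Surjections via inclusion-exclusion:
S(n,k) = Σ(-1)^i × C(k,i) × (k-i)^n, i=0 to k
i=0: (-1)^0×C(7,0)×7^12 = 13841287201
i=1: (-1)^1×C(7,1)×6^12 = -15237476352
i=2: (-1)^2×C(7,2)×5^12 = 5126953125
i=3: (-1)^3×C(7,3)×4^12 = -587202560
i=4: (-1)^4×C(7,4)×3^12 = 18600435
i=5: (-1)^5×C(7,5)×2^12 = -86016
i=6: (-1)^6×C(7,6)×1^12 = 7
i=7: (-1)^7×C(7,7)×0^12 = 0
Total = 3162075840

Number of surjections = 3162075840


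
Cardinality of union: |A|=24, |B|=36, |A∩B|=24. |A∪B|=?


|A ∪ B| = |A| + |B| - |A ∩ B|
= 24 + 36 - 24
= 36

|A ∪ B| = 36


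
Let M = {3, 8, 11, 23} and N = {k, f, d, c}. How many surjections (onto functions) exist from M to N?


n = |M| = 4, k = |N| = 4. Surjections via inclusion-exclusion:
S(n,k) = Σ(-1)^i × C(k,i) × (k-i)^n, i=0 to k
i=0: (-1)^0×C(4,0)×4^4 = 256
i=1: (-1)^1×C(4,1)×3^4 = -324
i=2: (-1)^2×C(4,2)×2^4 = 96
i=3: (-1)^3×C(4,3)×1^4 = -4
i=4: (-1)^4×C(4,4)×0^4 = 0
Total = 24

Number of surjections = 24


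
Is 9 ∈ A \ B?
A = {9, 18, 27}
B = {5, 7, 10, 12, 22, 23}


A = {9, 18, 27}, B = {5, 7, 10, 12, 22, 23}
A \ B = elements in A but not in B
A \ B = {9, 18, 27}
Checking if 9 ∈ A \ B
9 is in A \ B → True

9 ∈ A \ B


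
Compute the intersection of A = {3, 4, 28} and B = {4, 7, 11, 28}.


A ∩ B = elements in both A and B
A = {3, 4, 28}
B = {4, 7, 11, 28}
A ∩ B = {4, 28}

A ∩ B = {4, 28}


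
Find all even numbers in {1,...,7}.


Checking each candidate:
Condition: even numbers in {1,...,7}
Result = {2, 4, 6}

{2, 4, 6}


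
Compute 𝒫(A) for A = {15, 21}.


|A| = 2, so |P(A)| = 2^2 = 4
Enumerate subsets by cardinality (0 to 2):
∅, {15}, {21}, {15, 21}

P(A) has 4 subsets: ∅, {15}, {21}, {15, 21}


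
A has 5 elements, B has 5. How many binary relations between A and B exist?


A relation from A to B is any subset of A × B.
|A × B| = 5 × 5 = 25
# relations = 2^|A × B| = 2^25 = 33554432

Number of relations = 33554432


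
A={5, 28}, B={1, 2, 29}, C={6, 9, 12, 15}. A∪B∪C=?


A ∪ B = {1, 2, 5, 28, 29}
(A ∪ B) ∪ C = {1, 2, 5, 6, 9, 12, 15, 28, 29}

A ∪ B ∪ C = {1, 2, 5, 6, 9, 12, 15, 28, 29}


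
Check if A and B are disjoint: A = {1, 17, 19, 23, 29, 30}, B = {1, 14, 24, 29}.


Disjoint means A ∩ B = ∅.
A ∩ B = {1, 29}
A ∩ B ≠ ∅, so A and B are NOT disjoint.

No, A and B are not disjoint (A ∩ B = {1, 29})


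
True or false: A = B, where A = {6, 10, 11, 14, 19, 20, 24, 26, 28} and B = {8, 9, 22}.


Two sets are equal iff they have exactly the same elements.
A = {6, 10, 11, 14, 19, 20, 24, 26, 28}
B = {8, 9, 22}
Differences: {6, 8, 9, 10, 11, 14, 19, 20, 22, 24, 26, 28}
A ≠ B

No, A ≠ B


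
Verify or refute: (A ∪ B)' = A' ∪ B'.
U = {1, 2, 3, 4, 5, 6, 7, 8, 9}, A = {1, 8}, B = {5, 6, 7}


LHS: A ∪ B = {1, 5, 6, 7, 8}
(A ∪ B)' = U \ (A ∪ B) = {2, 3, 4, 9}
A' = {2, 3, 4, 5, 6, 7, 9}, B' = {1, 2, 3, 4, 8, 9}
Claimed RHS: A' ∪ B' = {1, 2, 3, 4, 5, 6, 7, 8, 9}
Identity is INVALID: LHS = {2, 3, 4, 9} but the RHS claimed here equals {1, 2, 3, 4, 5, 6, 7, 8, 9}. The correct form is (A ∪ B)' = A' ∩ B'.

Identity is invalid: (A ∪ B)' = {2, 3, 4, 9} but A' ∪ B' = {1, 2, 3, 4, 5, 6, 7, 8, 9}. The correct De Morgan law is (A ∪ B)' = A' ∩ B'.


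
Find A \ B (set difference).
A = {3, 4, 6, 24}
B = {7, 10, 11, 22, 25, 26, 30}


A \ B = elements in A but not in B
A = {3, 4, 6, 24}
B = {7, 10, 11, 22, 25, 26, 30}
Remove from A any elements in B
A \ B = {3, 4, 6, 24}

A \ B = {3, 4, 6, 24}


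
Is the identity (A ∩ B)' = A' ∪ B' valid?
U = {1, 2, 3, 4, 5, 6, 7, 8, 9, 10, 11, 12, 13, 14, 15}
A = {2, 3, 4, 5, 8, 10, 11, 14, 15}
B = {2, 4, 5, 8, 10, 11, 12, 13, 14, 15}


LHS: A ∩ B = {2, 4, 5, 8, 10, 11, 14, 15}
(A ∩ B)' = U \ (A ∩ B) = {1, 3, 6, 7, 9, 12, 13}
A' = {1, 6, 7, 9, 12, 13}, B' = {1, 3, 6, 7, 9}
Claimed RHS: A' ∪ B' = {1, 3, 6, 7, 9, 12, 13}
Identity is VALID: LHS = RHS = {1, 3, 6, 7, 9, 12, 13} ✓

Identity is valid. (A ∩ B)' = A' ∪ B' = {1, 3, 6, 7, 9, 12, 13}


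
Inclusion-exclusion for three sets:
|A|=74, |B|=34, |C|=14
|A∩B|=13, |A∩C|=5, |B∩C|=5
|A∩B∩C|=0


|A∪B∪C| = |A|+|B|+|C| - |A∩B|-|A∩C|-|B∩C| + |A∩B∩C|
= 74+34+14 - 13-5-5 + 0
= 122 - 23 + 0
= 99

|A ∪ B ∪ C| = 99


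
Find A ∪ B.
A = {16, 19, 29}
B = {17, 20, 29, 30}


A ∪ B = all elements in A or B (or both)
A = {16, 19, 29}
B = {17, 20, 29, 30}
A ∪ B = {16, 17, 19, 20, 29, 30}

A ∪ B = {16, 17, 19, 20, 29, 30}


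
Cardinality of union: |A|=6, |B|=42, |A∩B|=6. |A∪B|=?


|A ∪ B| = |A| + |B| - |A ∩ B|
= 6 + 42 - 6
= 42

|A ∪ B| = 42


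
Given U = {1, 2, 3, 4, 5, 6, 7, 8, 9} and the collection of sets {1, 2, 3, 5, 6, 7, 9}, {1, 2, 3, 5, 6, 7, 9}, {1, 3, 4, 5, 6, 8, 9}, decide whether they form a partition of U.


A partition requires: (1) non-empty parts, (2) pairwise disjoint, (3) union = U
Parts: {1, 2, 3, 5, 6, 7, 9}, {1, 2, 3, 5, 6, 7, 9}, {1, 3, 4, 5, 6, 8, 9}
Union of parts: {1, 2, 3, 4, 5, 6, 7, 8, 9}
U = {1, 2, 3, 4, 5, 6, 7, 8, 9}
All non-empty? True
Pairwise disjoint? False
Covers U? True

No, not a valid partition


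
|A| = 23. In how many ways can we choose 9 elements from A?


C(n,k) = n! / (k!(n-k)!)
C(23,9) = 23! / (9!14!)
= 817190

C(23,9) = 817190


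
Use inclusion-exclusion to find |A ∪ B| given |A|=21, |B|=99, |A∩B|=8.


|A ∪ B| = |A| + |B| - |A ∩ B|
= 21 + 99 - 8
= 112

|A ∪ B| = 112


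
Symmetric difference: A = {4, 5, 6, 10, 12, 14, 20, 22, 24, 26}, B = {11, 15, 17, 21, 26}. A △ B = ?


A △ B = (A \ B) ∪ (B \ A) = elements in exactly one of A or B
A \ B = {4, 5, 6, 10, 12, 14, 20, 22, 24}
B \ A = {11, 15, 17, 21}
A △ B = {4, 5, 6, 10, 11, 12, 14, 15, 17, 20, 21, 22, 24}

A △ B = {4, 5, 6, 10, 11, 12, 14, 15, 17, 20, 21, 22, 24}


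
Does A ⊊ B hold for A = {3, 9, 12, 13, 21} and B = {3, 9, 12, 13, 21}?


A ⊂ B requires: A ⊆ B AND A ≠ B.
A ⊆ B? Yes
A = B? Yes
A = B, so A is not a PROPER subset.

No, A is not a proper subset of B


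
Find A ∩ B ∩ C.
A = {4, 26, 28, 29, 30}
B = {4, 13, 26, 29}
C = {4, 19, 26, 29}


A ∩ B = {4, 26, 29}
(A ∩ B) ∩ C = {4, 26, 29}

A ∩ B ∩ C = {4, 26, 29}


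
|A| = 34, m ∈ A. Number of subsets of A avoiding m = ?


Subsets of A avoiding m are subsets of A \ {m}, which has 33 elements.
Count = 2^(n-1) = 2^33
= 8589934592

Number of subsets avoiding m = 8589934592


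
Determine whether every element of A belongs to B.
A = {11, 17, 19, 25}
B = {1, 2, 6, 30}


A ⊆ B means every element of A is in B.
Elements in A not in B: {11, 17, 19, 25}
So A ⊄ B.

No, A ⊄ B


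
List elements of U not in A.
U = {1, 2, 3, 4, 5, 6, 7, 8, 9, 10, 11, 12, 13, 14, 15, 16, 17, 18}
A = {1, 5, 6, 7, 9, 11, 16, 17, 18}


Aᶜ = U \ A = elements in U but not in A
U = {1, 2, 3, 4, 5, 6, 7, 8, 9, 10, 11, 12, 13, 14, 15, 16, 17, 18}
A = {1, 5, 6, 7, 9, 11, 16, 17, 18}
Aᶜ = {2, 3, 4, 8, 10, 12, 13, 14, 15}

Aᶜ = {2, 3, 4, 8, 10, 12, 13, 14, 15}


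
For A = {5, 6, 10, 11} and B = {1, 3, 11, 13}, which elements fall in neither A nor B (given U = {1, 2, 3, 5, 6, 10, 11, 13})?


A = {5, 6, 10, 11}
B = {1, 3, 11, 13}
Region: in neither A nor B (given U = {1, 2, 3, 5, 6, 10, 11, 13})
Elements: {2}

Elements in neither A nor B (given U = {1, 2, 3, 5, 6, 10, 11, 13}): {2}


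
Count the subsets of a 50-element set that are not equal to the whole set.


Total subsets = 2^n = 2^50 = 1125899906842624
Proper subsets exclude the set itself: 2^n - 1
= 1125899906842624 - 1
= 1125899906842623

Number of proper subsets = 1125899906842623


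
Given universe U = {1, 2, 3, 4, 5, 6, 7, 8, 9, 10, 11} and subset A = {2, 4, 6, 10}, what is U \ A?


Aᶜ = U \ A = elements in U but not in A
U = {1, 2, 3, 4, 5, 6, 7, 8, 9, 10, 11}
A = {2, 4, 6, 10}
Aᶜ = {1, 3, 5, 7, 8, 9, 11}

Aᶜ = {1, 3, 5, 7, 8, 9, 11}


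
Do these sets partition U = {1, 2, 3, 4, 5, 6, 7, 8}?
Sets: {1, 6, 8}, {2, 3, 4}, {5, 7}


A partition requires: (1) non-empty parts, (2) pairwise disjoint, (3) union = U
Parts: {1, 6, 8}, {2, 3, 4}, {5, 7}
Union of parts: {1, 2, 3, 4, 5, 6, 7, 8}
U = {1, 2, 3, 4, 5, 6, 7, 8}
All non-empty? True
Pairwise disjoint? True
Covers U? True

Yes, valid partition


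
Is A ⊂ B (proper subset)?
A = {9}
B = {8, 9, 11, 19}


A ⊂ B requires: A ⊆ B AND A ≠ B.
A ⊆ B? Yes
A = B? No
A ⊂ B: Yes (A is a proper subset of B)

Yes, A ⊂ B


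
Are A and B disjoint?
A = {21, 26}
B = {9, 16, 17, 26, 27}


Disjoint means A ∩ B = ∅.
A ∩ B = {26}
A ∩ B ≠ ∅, so A and B are NOT disjoint.

No, A and B are not disjoint (A ∩ B = {26})


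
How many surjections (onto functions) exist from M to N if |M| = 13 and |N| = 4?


n = |M| = 13, k = |N| = 4. Surjections via inclusion-exclusion:
S(n,k) = Σ(-1)^i × C(k,i) × (k-i)^n, i=0 to k
i=0: (-1)^0×C(4,0)×4^13 = 67108864
i=1: (-1)^1×C(4,1)×3^13 = -6377292
i=2: (-1)^2×C(4,2)×2^13 = 49152
i=3: (-1)^3×C(4,3)×1^13 = -4
i=4: (-1)^4×C(4,4)×0^13 = 0
Total = 60780720

Number of surjections = 60780720


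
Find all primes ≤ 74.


Checking each candidate:
Condition: primes ≤ 74
Result = {2, 3, 5, 7, 11, 13, 17, 19, 23, 29, 31, 37, 41, 43, 47, 53, 59, 61, 67, 71, 73}

{2, 3, 5, 7, 11, 13, 17, 19, 23, 29, 31, 37, 41, 43, 47, 53, 59, 61, 67, 71, 73}


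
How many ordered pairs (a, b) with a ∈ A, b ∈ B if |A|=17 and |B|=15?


|A × B| = |A| × |B|
= 17 × 15
= 255

|A × B| = 255


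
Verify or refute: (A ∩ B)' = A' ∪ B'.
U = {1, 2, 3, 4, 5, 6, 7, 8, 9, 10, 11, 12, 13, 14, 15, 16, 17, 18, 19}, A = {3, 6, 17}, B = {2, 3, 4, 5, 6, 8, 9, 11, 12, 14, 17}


LHS: A ∩ B = {3, 6, 17}
(A ∩ B)' = U \ (A ∩ B) = {1, 2, 4, 5, 7, 8, 9, 10, 11, 12, 13, 14, 15, 16, 18, 19}
A' = {1, 2, 4, 5, 7, 8, 9, 10, 11, 12, 13, 14, 15, 16, 18, 19}, B' = {1, 7, 10, 13, 15, 16, 18, 19}
Claimed RHS: A' ∪ B' = {1, 2, 4, 5, 7, 8, 9, 10, 11, 12, 13, 14, 15, 16, 18, 19}
Identity is VALID: LHS = RHS = {1, 2, 4, 5, 7, 8, 9, 10, 11, 12, 13, 14, 15, 16, 18, 19} ✓

Identity is valid. (A ∩ B)' = A' ∪ B' = {1, 2, 4, 5, 7, 8, 9, 10, 11, 12, 13, 14, 15, 16, 18, 19}


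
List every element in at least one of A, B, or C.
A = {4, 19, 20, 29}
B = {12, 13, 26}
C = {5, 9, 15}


A ∪ B = {4, 12, 13, 19, 20, 26, 29}
(A ∪ B) ∪ C = {4, 5, 9, 12, 13, 15, 19, 20, 26, 29}

A ∪ B ∪ C = {4, 5, 9, 12, 13, 15, 19, 20, 26, 29}


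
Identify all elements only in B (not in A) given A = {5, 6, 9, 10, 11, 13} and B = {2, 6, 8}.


A = {5, 6, 9, 10, 11, 13}
B = {2, 6, 8}
Region: only in B (not in A)
Elements: {2, 8}

Elements only in B (not in A): {2, 8}


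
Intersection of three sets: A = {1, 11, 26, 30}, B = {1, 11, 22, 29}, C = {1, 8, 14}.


A ∩ B = {1, 11}
(A ∩ B) ∩ C = {1}

A ∩ B ∩ C = {1}


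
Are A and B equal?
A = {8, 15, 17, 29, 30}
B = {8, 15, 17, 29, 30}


Two sets are equal iff they have exactly the same elements.
A = {8, 15, 17, 29, 30}
B = {8, 15, 17, 29, 30}
Same elements → A = B

Yes, A = B


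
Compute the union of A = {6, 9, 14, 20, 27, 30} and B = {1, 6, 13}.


A ∪ B = all elements in A or B (or both)
A = {6, 9, 14, 20, 27, 30}
B = {1, 6, 13}
A ∪ B = {1, 6, 9, 13, 14, 20, 27, 30}

A ∪ B = {1, 6, 9, 13, 14, 20, 27, 30}


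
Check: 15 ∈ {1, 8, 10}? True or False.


A = {1, 8, 10}
Checking if 15 is in A
15 is not in A → False

15 ∉ A


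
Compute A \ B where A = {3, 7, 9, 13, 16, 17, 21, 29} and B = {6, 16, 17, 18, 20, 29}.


A \ B = elements in A but not in B
A = {3, 7, 9, 13, 16, 17, 21, 29}
B = {6, 16, 17, 18, 20, 29}
Remove from A any elements in B
A \ B = {3, 7, 9, 13, 21}

A \ B = {3, 7, 9, 13, 21}


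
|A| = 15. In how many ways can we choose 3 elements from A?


C(n,k) = n! / (k!(n-k)!)
C(15,3) = 15! / (3!12!)
= 455

C(15,3) = 455


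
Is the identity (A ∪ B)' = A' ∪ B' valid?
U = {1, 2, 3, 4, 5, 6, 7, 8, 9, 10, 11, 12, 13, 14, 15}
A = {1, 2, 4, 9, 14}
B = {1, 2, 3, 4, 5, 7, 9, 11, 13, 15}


LHS: A ∪ B = {1, 2, 3, 4, 5, 7, 9, 11, 13, 14, 15}
(A ∪ B)' = U \ (A ∪ B) = {6, 8, 10, 12}
A' = {3, 5, 6, 7, 8, 10, 11, 12, 13, 15}, B' = {6, 8, 10, 12, 14}
Claimed RHS: A' ∪ B' = {3, 5, 6, 7, 8, 10, 11, 12, 13, 14, 15}
Identity is INVALID: LHS = {6, 8, 10, 12} but the RHS claimed here equals {3, 5, 6, 7, 8, 10, 11, 12, 13, 14, 15}. The correct form is (A ∪ B)' = A' ∩ B'.

Identity is invalid: (A ∪ B)' = {6, 8, 10, 12} but A' ∪ B' = {3, 5, 6, 7, 8, 10, 11, 12, 13, 14, 15}. The correct De Morgan law is (A ∪ B)' = A' ∩ B'.


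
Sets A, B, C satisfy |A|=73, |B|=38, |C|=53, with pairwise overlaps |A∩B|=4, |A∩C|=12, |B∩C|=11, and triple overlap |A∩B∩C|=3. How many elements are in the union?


|A∪B∪C| = |A|+|B|+|C| - |A∩B|-|A∩C|-|B∩C| + |A∩B∩C|
= 73+38+53 - 4-12-11 + 3
= 164 - 27 + 3
= 140

|A ∪ B ∪ C| = 140


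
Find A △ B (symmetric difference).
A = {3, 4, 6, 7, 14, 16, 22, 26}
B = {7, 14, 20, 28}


A △ B = (A \ B) ∪ (B \ A) = elements in exactly one of A or B
A \ B = {3, 4, 6, 16, 22, 26}
B \ A = {20, 28}
A △ B = {3, 4, 6, 16, 20, 22, 26, 28}

A △ B = {3, 4, 6, 16, 20, 22, 26, 28}


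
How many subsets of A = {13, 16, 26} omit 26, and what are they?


A subset of A that omits 26 is a subset of A \ {26}, so there are 2^(n-1) = 2^2 = 4 of them.
Subsets excluding 26: ∅, {13}, {16}, {13, 16}

Subsets excluding 26 (4 total): ∅, {13}, {16}, {13, 16}


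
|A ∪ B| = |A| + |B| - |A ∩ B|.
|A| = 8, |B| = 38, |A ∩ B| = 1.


|A ∪ B| = |A| + |B| - |A ∩ B|
= 8 + 38 - 1
= 45

|A ∪ B| = 45


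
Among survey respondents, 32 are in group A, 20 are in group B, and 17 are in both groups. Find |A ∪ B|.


|A ∪ B| = |A| + |B| - |A ∩ B|
= 32 + 20 - 17
= 35

|A ∪ B| = 35


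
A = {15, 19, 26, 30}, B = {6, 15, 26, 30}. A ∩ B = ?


A ∩ B = elements in both A and B
A = {15, 19, 26, 30}
B = {6, 15, 26, 30}
A ∩ B = {15, 26, 30}

A ∩ B = {15, 26, 30}


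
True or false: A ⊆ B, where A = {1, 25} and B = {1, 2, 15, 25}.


A ⊆ B means every element of A is in B.
All elements of A are in B.
So A ⊆ B.

Yes, A ⊆ B


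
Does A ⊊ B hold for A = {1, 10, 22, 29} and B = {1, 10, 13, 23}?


A ⊂ B requires: A ⊆ B AND A ≠ B.
A ⊆ B? No
A ⊄ B, so A is not a proper subset.

No, A is not a proper subset of B


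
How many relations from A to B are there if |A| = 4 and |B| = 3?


A relation from A to B is any subset of A × B.
|A × B| = 4 × 3 = 12
# relations = 2^|A × B| = 2^12 = 4096

Number of relations = 4096


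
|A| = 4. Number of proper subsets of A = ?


Total subsets = 2^n = 2^4 = 16
Proper subsets exclude the set itself: 2^n - 1
= 16 - 1
= 15

Number of proper subsets = 15


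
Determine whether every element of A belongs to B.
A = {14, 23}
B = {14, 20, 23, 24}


A ⊆ B means every element of A is in B.
All elements of A are in B.
So A ⊆ B.

Yes, A ⊆ B


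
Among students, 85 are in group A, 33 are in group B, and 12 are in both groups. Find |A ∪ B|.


|A ∪ B| = |A| + |B| - |A ∩ B|
= 85 + 33 - 12
= 106

|A ∪ B| = 106


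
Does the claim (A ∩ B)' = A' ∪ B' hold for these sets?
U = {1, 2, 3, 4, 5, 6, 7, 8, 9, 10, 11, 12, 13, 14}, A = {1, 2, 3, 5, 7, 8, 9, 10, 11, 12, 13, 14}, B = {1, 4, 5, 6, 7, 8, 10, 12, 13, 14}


LHS: A ∩ B = {1, 5, 7, 8, 10, 12, 13, 14}
(A ∩ B)' = U \ (A ∩ B) = {2, 3, 4, 6, 9, 11}
A' = {4, 6}, B' = {2, 3, 9, 11}
Claimed RHS: A' ∪ B' = {2, 3, 4, 6, 9, 11}
Identity is VALID: LHS = RHS = {2, 3, 4, 6, 9, 11} ✓

Identity is valid. (A ∩ B)' = A' ∪ B' = {2, 3, 4, 6, 9, 11}


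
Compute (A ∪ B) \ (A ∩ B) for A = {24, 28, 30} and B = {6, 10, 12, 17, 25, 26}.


A △ B = (A \ B) ∪ (B \ A) = elements in exactly one of A or B
A \ B = {24, 28, 30}
B \ A = {6, 10, 12, 17, 25, 26}
A △ B = {6, 10, 12, 17, 24, 25, 26, 28, 30}

A △ B = {6, 10, 12, 17, 24, 25, 26, 28, 30}


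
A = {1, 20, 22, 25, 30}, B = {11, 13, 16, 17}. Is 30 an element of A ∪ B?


A = {1, 20, 22, 25, 30}, B = {11, 13, 16, 17}
A ∪ B = all elements in A or B
A ∪ B = {1, 11, 13, 16, 17, 20, 22, 25, 30}
Checking if 30 ∈ A ∪ B
30 is in A ∪ B → True

30 ∈ A ∪ B


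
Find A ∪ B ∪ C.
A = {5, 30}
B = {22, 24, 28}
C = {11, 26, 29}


A ∪ B = {5, 22, 24, 28, 30}
(A ∪ B) ∪ C = {5, 11, 22, 24, 26, 28, 29, 30}

A ∪ B ∪ C = {5, 11, 22, 24, 26, 28, 29, 30}


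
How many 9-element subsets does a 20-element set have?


C(n,k) = n! / (k!(n-k)!)
C(20,9) = 20! / (9!11!)
= 167960

C(20,9) = 167960


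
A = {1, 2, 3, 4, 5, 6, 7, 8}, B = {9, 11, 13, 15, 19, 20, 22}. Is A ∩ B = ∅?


Disjoint means A ∩ B = ∅.
A ∩ B = ∅
A ∩ B = ∅, so A and B are disjoint.

Yes, A and B are disjoint


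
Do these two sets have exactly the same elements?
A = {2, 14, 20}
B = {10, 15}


Two sets are equal iff they have exactly the same elements.
A = {2, 14, 20}
B = {10, 15}
Differences: {2, 10, 14, 15, 20}
A ≠ B

No, A ≠ B


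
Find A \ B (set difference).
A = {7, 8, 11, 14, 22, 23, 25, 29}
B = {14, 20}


A \ B = elements in A but not in B
A = {7, 8, 11, 14, 22, 23, 25, 29}
B = {14, 20}
Remove from A any elements in B
A \ B = {7, 8, 11, 22, 23, 25, 29}

A \ B = {7, 8, 11, 22, 23, 25, 29}


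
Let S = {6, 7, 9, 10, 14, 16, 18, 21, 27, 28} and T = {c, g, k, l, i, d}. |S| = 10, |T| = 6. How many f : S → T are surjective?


n = |S| = 10, k = |T| = 6. Surjections via inclusion-exclusion:
S(n,k) = Σ(-1)^i × C(k,i) × (k-i)^n, i=0 to k
i=0: (-1)^0×C(6,0)×6^10 = 60466176
i=1: (-1)^1×C(6,1)×5^10 = -58593750
i=2: (-1)^2×C(6,2)×4^10 = 15728640
i=3: (-1)^3×C(6,3)×3^10 = -1180980
i=4: (-1)^4×C(6,4)×2^10 = 15360
i=5: (-1)^5×C(6,5)×1^10 = -6
i=6: (-1)^6×C(6,6)×0^10 = 0
Total = 16435440

Number of surjections = 16435440


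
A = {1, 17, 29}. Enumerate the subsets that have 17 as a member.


A subset of A contains 17 iff the remaining 2 elements form any subset of A \ {17}.
Count: 2^(n-1) = 2^2 = 4
Subsets containing 17: {17}, {1, 17}, {17, 29}, {1, 17, 29}

Subsets containing 17 (4 total): {17}, {1, 17}, {17, 29}, {1, 17, 29}


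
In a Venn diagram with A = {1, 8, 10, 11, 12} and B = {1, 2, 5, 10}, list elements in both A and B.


A = {1, 8, 10, 11, 12}
B = {1, 2, 5, 10}
Region: in both A and B
Elements: {1, 10}

Elements in both A and B: {1, 10}


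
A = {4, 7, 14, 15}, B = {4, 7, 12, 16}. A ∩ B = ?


A ∩ B = elements in both A and B
A = {4, 7, 14, 15}
B = {4, 7, 12, 16}
A ∩ B = {4, 7}

A ∩ B = {4, 7}


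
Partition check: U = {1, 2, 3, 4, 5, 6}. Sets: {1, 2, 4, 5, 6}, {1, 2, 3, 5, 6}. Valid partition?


A partition requires: (1) non-empty parts, (2) pairwise disjoint, (3) union = U
Parts: {1, 2, 4, 5, 6}, {1, 2, 3, 5, 6}
Union of parts: {1, 2, 3, 4, 5, 6}
U = {1, 2, 3, 4, 5, 6}
All non-empty? True
Pairwise disjoint? False
Covers U? True

No, not a valid partition


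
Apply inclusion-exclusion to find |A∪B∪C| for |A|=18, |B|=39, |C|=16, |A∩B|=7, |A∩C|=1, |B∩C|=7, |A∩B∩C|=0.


|A∪B∪C| = |A|+|B|+|C| - |A∩B|-|A∩C|-|B∩C| + |A∩B∩C|
= 18+39+16 - 7-1-7 + 0
= 73 - 15 + 0
= 58

|A ∪ B ∪ C| = 58


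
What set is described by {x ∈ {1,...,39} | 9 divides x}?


Checking each candidate:
Condition: multiples of 9 in {1,...,39}
Result = {9, 18, 27, 36}

{9, 18, 27, 36}


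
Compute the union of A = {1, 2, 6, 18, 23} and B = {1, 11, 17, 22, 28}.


A ∪ B = all elements in A or B (or both)
A = {1, 2, 6, 18, 23}
B = {1, 11, 17, 22, 28}
A ∪ B = {1, 2, 6, 11, 17, 18, 22, 23, 28}

A ∪ B = {1, 2, 6, 11, 17, 18, 22, 23, 28}


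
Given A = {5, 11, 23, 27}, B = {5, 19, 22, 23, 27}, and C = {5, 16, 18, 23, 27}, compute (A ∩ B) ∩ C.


A ∩ B = {5, 23, 27}
(A ∩ B) ∩ C = {5, 23, 27}

A ∩ B ∩ C = {5, 23, 27}


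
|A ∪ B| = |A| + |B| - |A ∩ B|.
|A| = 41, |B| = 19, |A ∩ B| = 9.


|A ∪ B| = |A| + |B| - |A ∩ B|
= 41 + 19 - 9
= 51

|A ∪ B| = 51


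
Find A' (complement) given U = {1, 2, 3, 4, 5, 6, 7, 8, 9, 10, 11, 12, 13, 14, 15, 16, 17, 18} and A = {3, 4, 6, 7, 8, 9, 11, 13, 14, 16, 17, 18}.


Aᶜ = U \ A = elements in U but not in A
U = {1, 2, 3, 4, 5, 6, 7, 8, 9, 10, 11, 12, 13, 14, 15, 16, 17, 18}
A = {3, 4, 6, 7, 8, 9, 11, 13, 14, 16, 17, 18}
Aᶜ = {1, 2, 5, 10, 12, 15}

Aᶜ = {1, 2, 5, 10, 12, 15}


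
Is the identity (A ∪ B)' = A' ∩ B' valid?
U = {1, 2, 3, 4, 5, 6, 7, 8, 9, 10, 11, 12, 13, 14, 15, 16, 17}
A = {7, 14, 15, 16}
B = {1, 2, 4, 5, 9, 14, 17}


LHS: A ∪ B = {1, 2, 4, 5, 7, 9, 14, 15, 16, 17}
(A ∪ B)' = U \ (A ∪ B) = {3, 6, 8, 10, 11, 12, 13}
A' = {1, 2, 3, 4, 5, 6, 8, 9, 10, 11, 12, 13, 17}, B' = {3, 6, 7, 8, 10, 11, 12, 13, 15, 16}
Claimed RHS: A' ∩ B' = {3, 6, 8, 10, 11, 12, 13}
Identity is VALID: LHS = RHS = {3, 6, 8, 10, 11, 12, 13} ✓

Identity is valid. (A ∪ B)' = A' ∩ B' = {3, 6, 8, 10, 11, 12, 13}


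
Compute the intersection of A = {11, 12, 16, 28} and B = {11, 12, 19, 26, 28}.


A ∩ B = elements in both A and B
A = {11, 12, 16, 28}
B = {11, 12, 19, 26, 28}
A ∩ B = {11, 12, 28}

A ∩ B = {11, 12, 28}


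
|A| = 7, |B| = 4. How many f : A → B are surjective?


n = |A| = 7, k = |B| = 4. Surjections via inclusion-exclusion:
S(n,k) = Σ(-1)^i × C(k,i) × (k-i)^n, i=0 to k
i=0: (-1)^0×C(4,0)×4^7 = 16384
i=1: (-1)^1×C(4,1)×3^7 = -8748
i=2: (-1)^2×C(4,2)×2^7 = 768
i=3: (-1)^3×C(4,3)×1^7 = -4
i=4: (-1)^4×C(4,4)×0^7 = 0
Total = 8400

Number of surjections = 8400


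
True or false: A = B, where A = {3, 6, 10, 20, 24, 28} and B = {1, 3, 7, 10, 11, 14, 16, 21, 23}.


Two sets are equal iff they have exactly the same elements.
A = {3, 6, 10, 20, 24, 28}
B = {1, 3, 7, 10, 11, 14, 16, 21, 23}
Differences: {1, 6, 7, 11, 14, 16, 20, 21, 23, 24, 28}
A ≠ B

No, A ≠ B


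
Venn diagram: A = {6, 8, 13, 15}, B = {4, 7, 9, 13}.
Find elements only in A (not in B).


A = {6, 8, 13, 15}
B = {4, 7, 9, 13}
Region: only in A (not in B)
Elements: {6, 8, 15}

Elements only in A (not in B): {6, 8, 15}


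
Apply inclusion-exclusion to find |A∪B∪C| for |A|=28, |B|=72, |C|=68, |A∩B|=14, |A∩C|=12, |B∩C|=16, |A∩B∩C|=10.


|A∪B∪C| = |A|+|B|+|C| - |A∩B|-|A∩C|-|B∩C| + |A∩B∩C|
= 28+72+68 - 14-12-16 + 10
= 168 - 42 + 10
= 136

|A ∪ B ∪ C| = 136


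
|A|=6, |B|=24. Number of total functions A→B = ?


Each of |A| = 6 inputs maps to any of |B| = 24 outputs.
# functions = |B|^|A| = 24^6
= 191102976

Number of functions = 191102976


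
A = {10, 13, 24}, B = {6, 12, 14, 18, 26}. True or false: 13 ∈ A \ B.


A = {10, 13, 24}, B = {6, 12, 14, 18, 26}
A \ B = elements in A but not in B
A \ B = {10, 13, 24}
Checking if 13 ∈ A \ B
13 is in A \ B → True

13 ∈ A \ B


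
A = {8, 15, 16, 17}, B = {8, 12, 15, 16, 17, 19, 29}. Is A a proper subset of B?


A ⊂ B requires: A ⊆ B AND A ≠ B.
A ⊆ B? Yes
A = B? No
A ⊂ B: Yes (A is a proper subset of B)

Yes, A ⊂ B


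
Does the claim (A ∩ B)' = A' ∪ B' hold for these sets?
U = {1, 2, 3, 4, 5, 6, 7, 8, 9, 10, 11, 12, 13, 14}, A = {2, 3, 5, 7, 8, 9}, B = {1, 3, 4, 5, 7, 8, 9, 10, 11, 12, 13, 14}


LHS: A ∩ B = {3, 5, 7, 8, 9}
(A ∩ B)' = U \ (A ∩ B) = {1, 2, 4, 6, 10, 11, 12, 13, 14}
A' = {1, 4, 6, 10, 11, 12, 13, 14}, B' = {2, 6}
Claimed RHS: A' ∪ B' = {1, 2, 4, 6, 10, 11, 12, 13, 14}
Identity is VALID: LHS = RHS = {1, 2, 4, 6, 10, 11, 12, 13, 14} ✓

Identity is valid. (A ∩ B)' = A' ∪ B' = {1, 2, 4, 6, 10, 11, 12, 13, 14}


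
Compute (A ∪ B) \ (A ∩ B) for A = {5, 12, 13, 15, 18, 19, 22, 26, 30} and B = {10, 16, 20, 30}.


A △ B = (A \ B) ∪ (B \ A) = elements in exactly one of A or B
A \ B = {5, 12, 13, 15, 18, 19, 22, 26}
B \ A = {10, 16, 20}
A △ B = {5, 10, 12, 13, 15, 16, 18, 19, 20, 22, 26}

A △ B = {5, 10, 12, 13, 15, 16, 18, 19, 20, 22, 26}


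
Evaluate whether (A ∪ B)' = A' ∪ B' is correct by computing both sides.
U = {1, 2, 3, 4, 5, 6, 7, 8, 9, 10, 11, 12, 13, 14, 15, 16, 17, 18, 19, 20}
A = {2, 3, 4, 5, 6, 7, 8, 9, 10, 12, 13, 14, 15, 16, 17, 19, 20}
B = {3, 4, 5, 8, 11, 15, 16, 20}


LHS: A ∪ B = {2, 3, 4, 5, 6, 7, 8, 9, 10, 11, 12, 13, 14, 15, 16, 17, 19, 20}
(A ∪ B)' = U \ (A ∪ B) = {1, 18}
A' = {1, 11, 18}, B' = {1, 2, 6, 7, 9, 10, 12, 13, 14, 17, 18, 19}
Claimed RHS: A' ∪ B' = {1, 2, 6, 7, 9, 10, 11, 12, 13, 14, 17, 18, 19}
Identity is INVALID: LHS = {1, 18} but the RHS claimed here equals {1, 2, 6, 7, 9, 10, 11, 12, 13, 14, 17, 18, 19}. The correct form is (A ∪ B)' = A' ∩ B'.

Identity is invalid: (A ∪ B)' = {1, 18} but A' ∪ B' = {1, 2, 6, 7, 9, 10, 11, 12, 13, 14, 17, 18, 19}. The correct De Morgan law is (A ∪ B)' = A' ∩ B'.


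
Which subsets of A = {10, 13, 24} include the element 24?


A subset of A contains 24 iff the remaining 2 elements form any subset of A \ {24}.
Count: 2^(n-1) = 2^2 = 4
Subsets containing 24: {24}, {10, 24}, {13, 24}, {10, 13, 24}

Subsets containing 24 (4 total): {24}, {10, 24}, {13, 24}, {10, 13, 24}


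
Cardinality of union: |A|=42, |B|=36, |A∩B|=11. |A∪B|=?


|A ∪ B| = |A| + |B| - |A ∩ B|
= 42 + 36 - 11
= 67

|A ∪ B| = 67


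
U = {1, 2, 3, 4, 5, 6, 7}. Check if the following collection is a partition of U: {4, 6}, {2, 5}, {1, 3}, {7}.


A partition requires: (1) non-empty parts, (2) pairwise disjoint, (3) union = U
Parts: {4, 6}, {2, 5}, {1, 3}, {7}
Union of parts: {1, 2, 3, 4, 5, 6, 7}
U = {1, 2, 3, 4, 5, 6, 7}
All non-empty? True
Pairwise disjoint? True
Covers U? True

Yes, valid partition


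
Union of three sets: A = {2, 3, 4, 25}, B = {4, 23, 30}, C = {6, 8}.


A ∪ B = {2, 3, 4, 23, 25, 30}
(A ∪ B) ∪ C = {2, 3, 4, 6, 8, 23, 25, 30}

A ∪ B ∪ C = {2, 3, 4, 6, 8, 23, 25, 30}


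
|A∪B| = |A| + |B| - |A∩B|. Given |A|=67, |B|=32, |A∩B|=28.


|A ∪ B| = |A| + |B| - |A ∩ B|
= 67 + 32 - 28
= 71

|A ∪ B| = 71


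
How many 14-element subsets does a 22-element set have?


C(n,k) = n! / (k!(n-k)!)
C(22,14) = 22! / (14!8!)
= 319770

C(22,14) = 319770


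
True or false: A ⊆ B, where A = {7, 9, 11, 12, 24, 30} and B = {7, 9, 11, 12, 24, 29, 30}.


A ⊆ B means every element of A is in B.
All elements of A are in B.
So A ⊆ B.

Yes, A ⊆ B


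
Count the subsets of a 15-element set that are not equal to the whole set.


Total subsets = 2^n = 2^15 = 32768
Proper subsets exclude the set itself: 2^n - 1
= 32768 - 1
= 32767

Number of proper subsets = 32767


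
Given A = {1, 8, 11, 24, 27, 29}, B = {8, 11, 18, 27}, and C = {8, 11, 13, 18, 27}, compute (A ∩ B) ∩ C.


A ∩ B = {8, 11, 27}
(A ∩ B) ∩ C = {8, 11, 27}

A ∩ B ∩ C = {8, 11, 27}


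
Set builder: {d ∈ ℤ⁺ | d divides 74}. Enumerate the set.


Checking each candidate:
Condition: positive divisors of 74
Result = {1, 2, 37, 74}

{1, 2, 37, 74}


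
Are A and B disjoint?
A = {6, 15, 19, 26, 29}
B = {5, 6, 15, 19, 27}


Disjoint means A ∩ B = ∅.
A ∩ B = {6, 15, 19}
A ∩ B ≠ ∅, so A and B are NOT disjoint.

No, A and B are not disjoint (A ∩ B = {6, 15, 19})


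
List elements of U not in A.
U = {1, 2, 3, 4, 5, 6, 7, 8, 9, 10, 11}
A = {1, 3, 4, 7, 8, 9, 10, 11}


Aᶜ = U \ A = elements in U but not in A
U = {1, 2, 3, 4, 5, 6, 7, 8, 9, 10, 11}
A = {1, 3, 4, 7, 8, 9, 10, 11}
Aᶜ = {2, 5, 6}

Aᶜ = {2, 5, 6}


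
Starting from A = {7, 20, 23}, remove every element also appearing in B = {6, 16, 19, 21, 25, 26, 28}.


A \ B = elements in A but not in B
A = {7, 20, 23}
B = {6, 16, 19, 21, 25, 26, 28}
Remove from A any elements in B
A \ B = {7, 20, 23}

A \ B = {7, 20, 23}


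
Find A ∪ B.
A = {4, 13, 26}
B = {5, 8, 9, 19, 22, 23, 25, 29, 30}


A ∪ B = all elements in A or B (or both)
A = {4, 13, 26}
B = {5, 8, 9, 19, 22, 23, 25, 29, 30}
A ∪ B = {4, 5, 8, 9, 13, 19, 22, 23, 25, 26, 29, 30}

A ∪ B = {4, 5, 8, 9, 13, 19, 22, 23, 25, 26, 29, 30}


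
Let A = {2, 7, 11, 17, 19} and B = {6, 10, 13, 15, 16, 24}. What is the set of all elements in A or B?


A ∪ B = all elements in A or B (or both)
A = {2, 7, 11, 17, 19}
B = {6, 10, 13, 15, 16, 24}
A ∪ B = {2, 6, 7, 10, 11, 13, 15, 16, 17, 19, 24}

A ∪ B = {2, 6, 7, 10, 11, 13, 15, 16, 17, 19, 24}


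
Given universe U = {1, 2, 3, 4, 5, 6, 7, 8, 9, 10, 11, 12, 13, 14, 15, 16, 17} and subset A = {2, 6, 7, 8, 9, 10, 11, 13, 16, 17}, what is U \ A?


Aᶜ = U \ A = elements in U but not in A
U = {1, 2, 3, 4, 5, 6, 7, 8, 9, 10, 11, 12, 13, 14, 15, 16, 17}
A = {2, 6, 7, 8, 9, 10, 11, 13, 16, 17}
Aᶜ = {1, 3, 4, 5, 12, 14, 15}

Aᶜ = {1, 3, 4, 5, 12, 14, 15}


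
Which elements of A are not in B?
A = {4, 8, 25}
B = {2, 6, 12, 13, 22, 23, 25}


A \ B = elements in A but not in B
A = {4, 8, 25}
B = {2, 6, 12, 13, 22, 23, 25}
Remove from A any elements in B
A \ B = {4, 8}

A \ B = {4, 8}


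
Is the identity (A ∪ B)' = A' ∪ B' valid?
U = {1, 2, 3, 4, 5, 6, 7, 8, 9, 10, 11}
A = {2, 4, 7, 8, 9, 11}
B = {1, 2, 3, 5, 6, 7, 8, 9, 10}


LHS: A ∪ B = {1, 2, 3, 4, 5, 6, 7, 8, 9, 10, 11}
(A ∪ B)' = U \ (A ∪ B) = ∅
A' = {1, 3, 5, 6, 10}, B' = {4, 11}
Claimed RHS: A' ∪ B' = {1, 3, 4, 5, 6, 10, 11}
Identity is INVALID: LHS = ∅ but the RHS claimed here equals {1, 3, 4, 5, 6, 10, 11}. The correct form is (A ∪ B)' = A' ∩ B'.

Identity is invalid: (A ∪ B)' = ∅ but A' ∪ B' = {1, 3, 4, 5, 6, 10, 11}. The correct De Morgan law is (A ∪ B)' = A' ∩ B'.


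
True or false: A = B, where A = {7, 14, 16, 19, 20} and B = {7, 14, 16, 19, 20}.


Two sets are equal iff they have exactly the same elements.
A = {7, 14, 16, 19, 20}
B = {7, 14, 16, 19, 20}
Same elements → A = B

Yes, A = B


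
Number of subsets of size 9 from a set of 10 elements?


C(n,k) = n! / (k!(n-k)!)
C(10,9) = 10! / (9!1!)
= 10

C(10,9) = 10


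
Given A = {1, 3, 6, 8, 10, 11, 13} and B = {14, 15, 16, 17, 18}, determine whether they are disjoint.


Disjoint means A ∩ B = ∅.
A ∩ B = ∅
A ∩ B = ∅, so A and B are disjoint.

Yes, A and B are disjoint


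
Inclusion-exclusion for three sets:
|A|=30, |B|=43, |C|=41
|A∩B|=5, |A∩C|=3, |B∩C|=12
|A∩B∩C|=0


|A∪B∪C| = |A|+|B|+|C| - |A∩B|-|A∩C|-|B∩C| + |A∩B∩C|
= 30+43+41 - 5-3-12 + 0
= 114 - 20 + 0
= 94

|A ∪ B ∪ C| = 94


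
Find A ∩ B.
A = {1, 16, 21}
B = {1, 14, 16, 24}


A ∩ B = elements in both A and B
A = {1, 16, 21}
B = {1, 14, 16, 24}
A ∩ B = {1, 16}

A ∩ B = {1, 16}


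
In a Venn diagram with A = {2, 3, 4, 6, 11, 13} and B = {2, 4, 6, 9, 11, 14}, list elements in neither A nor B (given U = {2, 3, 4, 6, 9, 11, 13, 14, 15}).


A = {2, 3, 4, 6, 11, 13}
B = {2, 4, 6, 9, 11, 14}
Region: in neither A nor B (given U = {2, 3, 4, 6, 9, 11, 13, 14, 15})
Elements: {15}

Elements in neither A nor B (given U = {2, 3, 4, 6, 9, 11, 13, 14, 15}): {15}


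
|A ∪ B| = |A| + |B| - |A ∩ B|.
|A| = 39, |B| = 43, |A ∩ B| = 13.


|A ∪ B| = |A| + |B| - |A ∩ B|
= 39 + 43 - 13
= 69

|A ∪ B| = 69


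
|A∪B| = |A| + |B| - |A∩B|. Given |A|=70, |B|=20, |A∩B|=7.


|A ∪ B| = |A| + |B| - |A ∩ B|
= 70 + 20 - 7
= 83

|A ∪ B| = 83


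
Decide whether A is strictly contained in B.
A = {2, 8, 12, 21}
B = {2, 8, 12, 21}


A ⊂ B requires: A ⊆ B AND A ≠ B.
A ⊆ B? Yes
A = B? Yes
A = B, so A is not a PROPER subset.

No, A is not a proper subset of B
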